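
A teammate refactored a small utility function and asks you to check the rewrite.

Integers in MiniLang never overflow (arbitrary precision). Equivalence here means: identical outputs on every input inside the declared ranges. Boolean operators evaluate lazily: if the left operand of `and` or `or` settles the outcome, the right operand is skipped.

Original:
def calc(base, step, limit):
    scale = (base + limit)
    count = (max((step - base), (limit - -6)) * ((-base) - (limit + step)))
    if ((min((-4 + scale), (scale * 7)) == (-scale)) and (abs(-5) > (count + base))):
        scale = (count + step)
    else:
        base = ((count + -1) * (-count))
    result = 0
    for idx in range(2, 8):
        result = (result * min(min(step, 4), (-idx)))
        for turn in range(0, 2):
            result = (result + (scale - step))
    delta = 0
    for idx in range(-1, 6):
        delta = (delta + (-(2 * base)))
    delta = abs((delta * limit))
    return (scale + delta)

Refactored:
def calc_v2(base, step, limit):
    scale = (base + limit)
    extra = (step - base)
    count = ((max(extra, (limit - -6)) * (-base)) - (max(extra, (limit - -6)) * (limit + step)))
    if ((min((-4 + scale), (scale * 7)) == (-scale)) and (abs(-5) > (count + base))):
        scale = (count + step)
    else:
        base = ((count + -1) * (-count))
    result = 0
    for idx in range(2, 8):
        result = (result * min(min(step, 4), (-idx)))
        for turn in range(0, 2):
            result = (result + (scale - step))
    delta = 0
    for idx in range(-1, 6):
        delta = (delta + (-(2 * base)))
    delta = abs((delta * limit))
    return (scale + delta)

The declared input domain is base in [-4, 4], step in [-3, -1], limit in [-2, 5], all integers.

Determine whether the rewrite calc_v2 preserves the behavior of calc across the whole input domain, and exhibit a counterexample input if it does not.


Although arithmetic usage differs, and min/max/abs usage differs, and statement counts differ, and constant usage differs, and local variable names differ, 216/216 inputs agree.
verdict: equivalent


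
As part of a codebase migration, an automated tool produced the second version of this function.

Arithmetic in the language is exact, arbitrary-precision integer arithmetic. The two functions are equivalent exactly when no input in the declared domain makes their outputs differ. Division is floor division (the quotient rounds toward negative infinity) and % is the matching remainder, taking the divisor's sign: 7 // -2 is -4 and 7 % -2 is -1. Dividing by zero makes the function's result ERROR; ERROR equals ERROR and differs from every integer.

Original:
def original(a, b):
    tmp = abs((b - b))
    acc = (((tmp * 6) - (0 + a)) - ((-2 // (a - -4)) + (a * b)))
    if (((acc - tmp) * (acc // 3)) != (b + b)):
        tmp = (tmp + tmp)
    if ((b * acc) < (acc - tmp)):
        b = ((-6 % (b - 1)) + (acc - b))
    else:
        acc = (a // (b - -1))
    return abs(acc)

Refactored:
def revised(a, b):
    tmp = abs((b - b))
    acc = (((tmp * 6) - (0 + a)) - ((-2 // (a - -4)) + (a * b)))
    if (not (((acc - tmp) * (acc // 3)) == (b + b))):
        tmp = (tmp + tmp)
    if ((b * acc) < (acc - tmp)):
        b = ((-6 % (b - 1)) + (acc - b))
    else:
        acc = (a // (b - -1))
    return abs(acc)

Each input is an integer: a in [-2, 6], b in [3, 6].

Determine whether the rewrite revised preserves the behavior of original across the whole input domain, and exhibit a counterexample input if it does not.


This is a faithful refactor — boolean connective usage differs, comparison usage differs, but the computed results match everywhere.
One worked example (a=4, b=5) — original: tmp=0, then acc=-23, then (((acc - tmp) * (acc // 3)) != (b + b)) is true, then tmp=0, then ((b * acc) < (acc - tmp)) is true, then b=-26, then returns 23; revised: tmp=0, then acc=-23, then (not (((acc - tmp) * (acc // 3)) == (b + b))) is true, then tmp=0, then ((b * acc) < (acc - tmp)) is true, then b=-26, then returns 23; agreement on 23.
An exhaustive pass over the 36 declared inputs shows identical outputs.
verdict: equivalent


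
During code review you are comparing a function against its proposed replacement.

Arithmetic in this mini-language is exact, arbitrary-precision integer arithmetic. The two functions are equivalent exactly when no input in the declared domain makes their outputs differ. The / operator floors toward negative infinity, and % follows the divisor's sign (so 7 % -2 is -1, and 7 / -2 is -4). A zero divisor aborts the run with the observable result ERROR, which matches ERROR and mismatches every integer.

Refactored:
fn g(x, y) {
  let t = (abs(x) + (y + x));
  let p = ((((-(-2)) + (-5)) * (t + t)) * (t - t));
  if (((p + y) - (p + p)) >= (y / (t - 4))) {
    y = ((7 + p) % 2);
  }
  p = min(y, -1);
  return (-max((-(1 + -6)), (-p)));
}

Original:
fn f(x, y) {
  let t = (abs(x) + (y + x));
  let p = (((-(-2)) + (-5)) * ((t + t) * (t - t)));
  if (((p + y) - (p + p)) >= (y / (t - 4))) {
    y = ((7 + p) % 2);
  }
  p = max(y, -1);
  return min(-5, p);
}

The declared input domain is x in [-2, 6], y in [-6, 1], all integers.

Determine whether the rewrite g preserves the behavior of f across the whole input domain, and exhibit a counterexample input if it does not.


Evaluate both at x=-2, y=-6.
f: t=-6, then p=0, then (((p + y) - (p + p)) >= (y / (t - 4))) is false, then p=-1, then returns -5
g: t=-6, then p=0, then (((p + y) - (p + p)) >= (y / (t - 4))) is false, then p=-6, then returns -6
-5 against -6: the behavior changed.
verdict: not equivalent; witness: x=-2, y=-6


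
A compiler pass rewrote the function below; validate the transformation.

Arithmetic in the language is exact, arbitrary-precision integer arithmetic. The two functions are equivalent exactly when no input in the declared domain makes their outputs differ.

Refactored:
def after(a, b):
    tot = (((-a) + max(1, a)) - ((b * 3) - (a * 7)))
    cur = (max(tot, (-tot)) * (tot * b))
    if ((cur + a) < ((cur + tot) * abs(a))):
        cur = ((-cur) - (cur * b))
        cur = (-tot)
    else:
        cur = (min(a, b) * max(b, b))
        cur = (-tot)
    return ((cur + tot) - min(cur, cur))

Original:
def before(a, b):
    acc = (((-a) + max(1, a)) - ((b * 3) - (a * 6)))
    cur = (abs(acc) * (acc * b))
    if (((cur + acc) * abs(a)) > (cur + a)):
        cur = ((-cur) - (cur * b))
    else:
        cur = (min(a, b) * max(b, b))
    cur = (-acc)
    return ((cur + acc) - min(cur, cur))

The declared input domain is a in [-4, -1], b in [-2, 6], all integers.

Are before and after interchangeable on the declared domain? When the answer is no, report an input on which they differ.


On input a=-4, b=-2, before returns -13 while after returns -17.
verdict: not equivalent; witness: a=-4, b=-2


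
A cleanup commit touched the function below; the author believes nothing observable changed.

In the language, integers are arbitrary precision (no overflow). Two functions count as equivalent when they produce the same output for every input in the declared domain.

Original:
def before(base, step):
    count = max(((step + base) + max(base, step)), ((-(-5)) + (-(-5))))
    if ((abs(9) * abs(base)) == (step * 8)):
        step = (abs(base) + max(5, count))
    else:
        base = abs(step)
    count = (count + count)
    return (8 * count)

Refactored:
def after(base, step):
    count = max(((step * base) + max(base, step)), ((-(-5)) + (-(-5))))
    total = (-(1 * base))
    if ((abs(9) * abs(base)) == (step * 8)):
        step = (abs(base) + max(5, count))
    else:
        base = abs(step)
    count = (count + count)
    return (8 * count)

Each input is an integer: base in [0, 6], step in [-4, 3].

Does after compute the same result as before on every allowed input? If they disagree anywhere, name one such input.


These are not equivalent — on base=3, step=3 the outputs split (160 vs 192).
before: count = 10; ((abs(9) * abs(base)) == (step * 8)) -> false; base = 3; count = 20; return 160
after: count = 12; total = -3; ((abs(9) * abs(base)) == (step * 8)) -> false; base = 3; count = 24; return 192
verdict: not equivalent; witness: base=3, step=3


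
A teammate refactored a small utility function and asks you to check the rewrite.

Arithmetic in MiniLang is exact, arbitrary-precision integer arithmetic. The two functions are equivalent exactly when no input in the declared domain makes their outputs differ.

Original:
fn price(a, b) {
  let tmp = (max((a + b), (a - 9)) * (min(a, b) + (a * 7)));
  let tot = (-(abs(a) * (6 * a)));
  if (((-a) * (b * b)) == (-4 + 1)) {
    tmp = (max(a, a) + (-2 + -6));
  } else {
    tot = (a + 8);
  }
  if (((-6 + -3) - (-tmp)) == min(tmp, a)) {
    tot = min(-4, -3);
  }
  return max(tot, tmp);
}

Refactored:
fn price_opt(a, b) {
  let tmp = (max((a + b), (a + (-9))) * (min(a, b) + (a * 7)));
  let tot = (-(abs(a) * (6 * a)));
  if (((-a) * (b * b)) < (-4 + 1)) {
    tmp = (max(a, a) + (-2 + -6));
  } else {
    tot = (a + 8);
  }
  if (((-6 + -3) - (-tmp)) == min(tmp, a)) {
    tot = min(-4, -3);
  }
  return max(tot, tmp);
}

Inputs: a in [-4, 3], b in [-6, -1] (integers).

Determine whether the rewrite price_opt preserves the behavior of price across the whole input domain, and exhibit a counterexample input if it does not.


There is a counterexample at a=1, b=-6: 9 on one side, -6 on the other.
price: tmp = -5; tot = -6; (((-a) * (b * b)) == (-4 + 1)) -> false; tot = 9; (((-6 + -3) - (-tmp)) == min(tmp, a)) -> false; return 9
price_opt: tmp = -5; tot = -6; (((-a) * (b * b)) < (-4 + 1)) -> true; tmp = -7; (((-6 + -3) - (-tmp)) == min(tmp, a)) -> false; return -6
verdict: not equivalent; witness: a=1, b=-6


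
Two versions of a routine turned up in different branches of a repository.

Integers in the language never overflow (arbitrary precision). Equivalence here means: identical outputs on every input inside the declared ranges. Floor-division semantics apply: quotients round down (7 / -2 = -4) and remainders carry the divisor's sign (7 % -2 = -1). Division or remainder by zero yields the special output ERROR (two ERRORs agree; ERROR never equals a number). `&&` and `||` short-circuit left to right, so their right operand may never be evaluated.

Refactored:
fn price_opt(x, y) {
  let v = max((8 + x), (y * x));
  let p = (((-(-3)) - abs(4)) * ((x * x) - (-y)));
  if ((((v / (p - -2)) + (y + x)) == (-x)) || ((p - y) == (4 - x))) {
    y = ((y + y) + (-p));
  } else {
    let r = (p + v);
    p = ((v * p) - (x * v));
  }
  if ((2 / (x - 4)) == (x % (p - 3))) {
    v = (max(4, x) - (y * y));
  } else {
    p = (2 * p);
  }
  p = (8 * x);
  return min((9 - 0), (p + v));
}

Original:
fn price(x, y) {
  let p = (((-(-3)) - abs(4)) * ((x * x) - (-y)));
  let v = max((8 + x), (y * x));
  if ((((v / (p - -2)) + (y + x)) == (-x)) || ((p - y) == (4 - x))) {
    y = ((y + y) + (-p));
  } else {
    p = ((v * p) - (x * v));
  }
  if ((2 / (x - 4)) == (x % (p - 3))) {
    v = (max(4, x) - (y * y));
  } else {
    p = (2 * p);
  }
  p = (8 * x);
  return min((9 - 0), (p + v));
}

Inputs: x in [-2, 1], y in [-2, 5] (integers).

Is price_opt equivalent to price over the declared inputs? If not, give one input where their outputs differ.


A substantive addition is an assignment to `r` whose value nothing reads; no result depends on it; all 32 inputs agree.
verdict: equivalent


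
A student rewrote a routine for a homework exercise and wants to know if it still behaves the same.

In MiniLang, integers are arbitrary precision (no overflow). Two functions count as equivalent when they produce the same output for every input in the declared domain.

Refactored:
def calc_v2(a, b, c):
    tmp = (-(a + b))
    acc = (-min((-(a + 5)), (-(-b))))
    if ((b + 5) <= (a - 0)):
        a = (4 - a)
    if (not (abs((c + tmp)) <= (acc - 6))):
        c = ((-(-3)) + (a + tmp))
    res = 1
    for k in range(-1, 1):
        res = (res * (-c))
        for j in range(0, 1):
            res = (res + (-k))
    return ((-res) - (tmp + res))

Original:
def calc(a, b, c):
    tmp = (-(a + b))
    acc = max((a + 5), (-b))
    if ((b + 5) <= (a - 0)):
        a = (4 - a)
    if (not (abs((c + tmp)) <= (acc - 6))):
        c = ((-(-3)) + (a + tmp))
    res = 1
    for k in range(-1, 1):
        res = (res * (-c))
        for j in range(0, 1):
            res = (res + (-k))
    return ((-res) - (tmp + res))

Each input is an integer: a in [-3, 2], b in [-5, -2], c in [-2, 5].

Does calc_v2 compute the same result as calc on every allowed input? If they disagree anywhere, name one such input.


The two versions differ — the changes include min/max/abs usage differs.
Tracing a=-1, b=-2, c=2: calc: tmp=3, then acc=4, then ((b + 5) <= (a - 0)) is false, then (not (abs((c + tmp)) <= (acc - 6))) is true, then c=5, then res=1, then (k=-1), then res=-5, then (j=0), then res=-4, then (k=0), then res=20, then (j=0), then res=20, then returns -43 | calc_v2: tmp=3, then acc=4, then ((b + 5) <= (a - 0)) is false, then (not (abs((c + tmp)) <= (acc - 6))) is true, then c=5, then res=1, then (k=-1), then res=-5, then (j=0), then res=-4, then (k=0), then res=20, then (j=0), then res=20, then returns -43 — matching result -43.
Across all 192 domain points the two functions coincide.
verdict: equivalent


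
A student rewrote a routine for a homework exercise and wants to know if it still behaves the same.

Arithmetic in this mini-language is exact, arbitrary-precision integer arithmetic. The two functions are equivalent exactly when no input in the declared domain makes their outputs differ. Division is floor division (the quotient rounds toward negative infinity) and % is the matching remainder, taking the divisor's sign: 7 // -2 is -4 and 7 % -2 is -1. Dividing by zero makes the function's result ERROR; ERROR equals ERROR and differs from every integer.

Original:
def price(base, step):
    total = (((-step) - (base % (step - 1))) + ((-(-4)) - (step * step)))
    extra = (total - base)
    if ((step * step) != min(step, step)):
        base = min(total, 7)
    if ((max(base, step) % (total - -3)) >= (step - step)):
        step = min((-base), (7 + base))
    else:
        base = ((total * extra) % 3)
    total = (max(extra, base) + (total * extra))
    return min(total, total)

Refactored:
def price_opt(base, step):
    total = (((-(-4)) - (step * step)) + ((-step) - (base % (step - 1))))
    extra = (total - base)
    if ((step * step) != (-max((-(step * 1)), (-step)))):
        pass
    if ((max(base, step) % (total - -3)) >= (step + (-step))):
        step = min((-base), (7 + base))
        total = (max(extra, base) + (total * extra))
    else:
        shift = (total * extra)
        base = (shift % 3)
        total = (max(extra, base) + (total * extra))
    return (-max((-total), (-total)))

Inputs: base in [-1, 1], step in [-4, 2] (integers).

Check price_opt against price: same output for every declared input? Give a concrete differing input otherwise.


Consider the input base=-1, step=-4.
price: total=-7, then extra=-6, then ((step * step) != min(step, step)) is true, then base=-7, then ((max(base, step) % (total - -3)) >= (step - step)) is true, then step=0, then total=36, then returns 36
price_opt: total=-7, then extra=-6, then ((step * step) != (-max((-(step * 1)), (-step)))) is true, then ((max(base, step) % (total - -3)) >= (step + (-step))) is false, then shift=42, then base=0, then total=42, then returns 42
36 and 42 differ, so these are not the same function on this domain.
verdict: not equivalent; witness: base=-1, step=-4


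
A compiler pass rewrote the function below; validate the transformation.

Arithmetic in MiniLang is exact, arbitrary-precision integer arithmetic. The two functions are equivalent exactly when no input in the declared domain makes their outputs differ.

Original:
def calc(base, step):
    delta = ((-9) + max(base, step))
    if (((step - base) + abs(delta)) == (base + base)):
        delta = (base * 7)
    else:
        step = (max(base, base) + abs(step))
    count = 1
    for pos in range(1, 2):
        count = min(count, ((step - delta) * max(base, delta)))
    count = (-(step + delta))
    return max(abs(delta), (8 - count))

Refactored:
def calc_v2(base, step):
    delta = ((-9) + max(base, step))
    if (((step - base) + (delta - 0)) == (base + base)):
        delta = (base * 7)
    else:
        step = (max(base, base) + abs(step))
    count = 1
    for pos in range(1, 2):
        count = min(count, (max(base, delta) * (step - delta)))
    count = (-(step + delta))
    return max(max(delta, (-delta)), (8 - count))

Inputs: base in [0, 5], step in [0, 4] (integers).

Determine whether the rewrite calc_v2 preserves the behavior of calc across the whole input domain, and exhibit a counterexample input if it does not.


The rewrite breaks on base=3, step=3, where the results are 32 and 8.
calc: delta = -6; (((step - base) + abs(delta)) == (base + base)) -> true; delta = 21; count = 1; [pos=1]; count = -378; count = -24; return 32
calc_v2: delta = -6; (((step - base) + (delta - 0)) == (base + base)) -> false; step = 6; count = 1; [pos=1]; count = 1; count = 0; return 8
verdict: not equivalent; witness: base=3, step=3


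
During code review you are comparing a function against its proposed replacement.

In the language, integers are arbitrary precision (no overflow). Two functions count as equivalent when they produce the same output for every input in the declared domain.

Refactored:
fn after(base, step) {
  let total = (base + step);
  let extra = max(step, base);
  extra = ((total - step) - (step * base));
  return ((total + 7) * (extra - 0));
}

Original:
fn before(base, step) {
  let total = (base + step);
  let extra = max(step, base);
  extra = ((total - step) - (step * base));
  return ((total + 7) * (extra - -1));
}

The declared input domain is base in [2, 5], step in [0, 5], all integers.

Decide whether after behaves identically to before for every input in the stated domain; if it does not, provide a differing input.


There is a counterexample at base=2, step=0: 27 on one side, 18 on the other.
before: total := 2 | extra := 2 | extra := 2 | result 27
after: total := 2 | extra := 2 | extra := 2 | result 18
verdict: not equivalent; witness: base=2, step=0


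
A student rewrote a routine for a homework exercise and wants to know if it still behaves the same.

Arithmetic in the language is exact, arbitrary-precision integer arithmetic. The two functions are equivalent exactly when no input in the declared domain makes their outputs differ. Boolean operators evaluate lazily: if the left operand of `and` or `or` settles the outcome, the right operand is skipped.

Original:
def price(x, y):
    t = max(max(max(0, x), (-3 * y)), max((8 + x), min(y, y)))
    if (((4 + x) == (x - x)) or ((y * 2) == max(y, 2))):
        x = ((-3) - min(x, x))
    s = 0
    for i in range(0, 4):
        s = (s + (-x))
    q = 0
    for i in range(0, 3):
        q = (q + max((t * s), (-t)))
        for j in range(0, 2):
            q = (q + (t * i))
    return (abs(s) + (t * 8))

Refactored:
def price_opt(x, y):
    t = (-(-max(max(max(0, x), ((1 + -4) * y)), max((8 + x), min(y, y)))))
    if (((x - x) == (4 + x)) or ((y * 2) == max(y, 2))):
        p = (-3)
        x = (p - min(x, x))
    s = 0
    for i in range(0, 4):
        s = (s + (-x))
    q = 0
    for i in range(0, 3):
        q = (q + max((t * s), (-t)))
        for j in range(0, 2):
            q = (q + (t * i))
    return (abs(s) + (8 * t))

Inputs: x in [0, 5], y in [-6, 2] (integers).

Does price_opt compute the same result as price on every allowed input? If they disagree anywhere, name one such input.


Reading the diff, among the changes: constant usage differs, local variable names differ, statement counts differ, arithmetic usage differs.
One worked example (x=3, y=-3) — price: t becomes 11; next (((4 + x) == (x - x)) or ((y * 2) == max(y, 2))) evaluates to false; next s becomes 0; next at i=0:; next s becomes -3; next at i=1:; next s becomes -6; next at i=2:; next s becomes -9; next at i=3:; next s becomes -12; next q becomes 0; next at i=0:; next q becomes -11; next at j=0:; next q becomes -11; next at j=1:; next q becomes -11; next at i=1:; next q becomes -22; next at j=0:; next q becomes -11; next at j=1:; next q becomes 0; next at i=2:; next q becomes -11; next at j=0:; next q becomes 11; next at j=1:; next q becomes 33; next final value 100; price_opt: t becomes 11; next (((x - x) == (4 + x)) or ((y * 2) == max(y, 2))) evaluates to false; next s becomes 0; next at i=0:; next s becomes -3; next at i=1:; next s becomes -6; next at i=2:; next s becomes -9; next at i=3:; next s becomes -12; next q becomes 0; next at i=0:; next q becomes -11; next at j=0:; next q becomes -11; next at j=1:; next q becomes -11; next at i=1:; next q becomes -22; next at j=0:; next q becomes -11; next at j=1:; next q becomes 0; next at i=2:; next q becomes -11; next at j=0:; next q becomes 11; next at j=1:; next q becomes 33; next final value 100; agreement on 100.
An exhaustive pass over the 54 declared inputs shows identical outputs.
verdict: equivalent


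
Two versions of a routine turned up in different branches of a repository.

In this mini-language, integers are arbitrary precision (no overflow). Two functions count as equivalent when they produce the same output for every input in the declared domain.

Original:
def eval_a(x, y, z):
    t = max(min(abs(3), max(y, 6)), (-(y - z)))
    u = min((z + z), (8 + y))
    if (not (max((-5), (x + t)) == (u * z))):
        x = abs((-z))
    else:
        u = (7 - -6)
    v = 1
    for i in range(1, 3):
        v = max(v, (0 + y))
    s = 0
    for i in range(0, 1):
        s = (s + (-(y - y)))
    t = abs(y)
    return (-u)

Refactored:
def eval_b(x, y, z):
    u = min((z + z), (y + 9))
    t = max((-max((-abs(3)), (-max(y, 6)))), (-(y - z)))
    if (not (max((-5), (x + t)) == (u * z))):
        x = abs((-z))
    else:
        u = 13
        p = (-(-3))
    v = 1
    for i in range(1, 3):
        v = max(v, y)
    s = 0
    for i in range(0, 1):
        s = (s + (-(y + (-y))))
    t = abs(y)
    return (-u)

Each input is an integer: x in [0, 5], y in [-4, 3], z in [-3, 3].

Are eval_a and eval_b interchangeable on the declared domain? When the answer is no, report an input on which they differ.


Consider the input x=0, y=-4, z=3.
eval_a: t=7, then u=4, then (not (max((-5), (x + t)) == (u * z))) is true, then x=3, then v=1, then (i=1), then v=1, then (i=2), then v=1, then s=0, then (i=0), then s=0, then t=4, then returns -4
eval_b: u=5, then t=7, then (not (max((-5), (x + t)) == (u * z))) is true, then x=3, then v=1, then (i=1), then v=1, then (i=2), then v=1, then s=0, then (i=0), then s=0, then t=4, then returns -5
-4 against -5: the behavior changed.
verdict: not equivalent; witness: x=0, y=-4, z=3


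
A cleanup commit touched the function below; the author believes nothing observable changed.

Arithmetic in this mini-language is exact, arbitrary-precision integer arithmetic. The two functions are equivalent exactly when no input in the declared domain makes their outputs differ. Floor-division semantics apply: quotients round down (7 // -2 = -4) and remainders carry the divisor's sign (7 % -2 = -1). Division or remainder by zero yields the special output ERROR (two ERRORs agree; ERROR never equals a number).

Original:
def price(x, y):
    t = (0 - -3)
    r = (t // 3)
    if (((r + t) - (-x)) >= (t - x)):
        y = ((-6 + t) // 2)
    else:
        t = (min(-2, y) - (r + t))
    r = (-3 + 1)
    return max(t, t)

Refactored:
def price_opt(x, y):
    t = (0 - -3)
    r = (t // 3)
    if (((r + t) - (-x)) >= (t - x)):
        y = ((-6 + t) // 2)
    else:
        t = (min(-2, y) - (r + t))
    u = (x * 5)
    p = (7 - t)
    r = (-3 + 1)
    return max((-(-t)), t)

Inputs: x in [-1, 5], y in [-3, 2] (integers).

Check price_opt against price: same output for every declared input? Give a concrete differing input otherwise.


The two are interchangeable: local variable names differ, statement counts differ, constant usage differs, arithmetic usage differs, and every declared input agrees.
As a probe, take x=-1, y=-3: price runs t := 3 | r := 1 | (((r + t) - (-x)) >= (t - x)): false | t := -7 | r := -2 | result -7; price_opt runs t := 3 | r := 1 | (((r + t) - (-x)) >= (t - x)): false | t := -7 | u := -5 | p := 14 | r := -2 | result -7; both end at -7.
Sweeping the whole domain (42 inputs) finds no disagreement.
verdict: equivalent


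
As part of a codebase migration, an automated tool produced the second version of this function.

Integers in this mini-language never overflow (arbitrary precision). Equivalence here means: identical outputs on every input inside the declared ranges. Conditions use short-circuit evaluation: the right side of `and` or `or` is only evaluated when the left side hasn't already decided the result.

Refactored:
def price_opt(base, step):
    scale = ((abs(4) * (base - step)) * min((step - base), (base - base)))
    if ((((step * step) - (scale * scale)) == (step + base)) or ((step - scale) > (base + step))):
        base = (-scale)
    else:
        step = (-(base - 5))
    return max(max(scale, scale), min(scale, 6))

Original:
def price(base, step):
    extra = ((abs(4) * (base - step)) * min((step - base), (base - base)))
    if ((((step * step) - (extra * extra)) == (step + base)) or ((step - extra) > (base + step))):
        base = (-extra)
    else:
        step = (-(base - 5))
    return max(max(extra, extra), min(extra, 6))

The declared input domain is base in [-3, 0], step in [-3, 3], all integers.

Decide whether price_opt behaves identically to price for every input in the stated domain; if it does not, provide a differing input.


Comparing the listings, the differences include: local variable names differ.
As a probe, take base=-2, step=2: price runs extra := 0 | ((((step * step) - (extra * extra)) == (step + base)) or ((step - extra) > (base + step))): true | base := 0 | result 0; price_opt runs scale := 0 | ((((step * step) - (scale * scale)) == (step + base)) or ((step - scale) > (base + step))): true | base := 0 | result 0; both end at 0.
Across all 28 domain points the two functions coincide.
verdict: equivalent


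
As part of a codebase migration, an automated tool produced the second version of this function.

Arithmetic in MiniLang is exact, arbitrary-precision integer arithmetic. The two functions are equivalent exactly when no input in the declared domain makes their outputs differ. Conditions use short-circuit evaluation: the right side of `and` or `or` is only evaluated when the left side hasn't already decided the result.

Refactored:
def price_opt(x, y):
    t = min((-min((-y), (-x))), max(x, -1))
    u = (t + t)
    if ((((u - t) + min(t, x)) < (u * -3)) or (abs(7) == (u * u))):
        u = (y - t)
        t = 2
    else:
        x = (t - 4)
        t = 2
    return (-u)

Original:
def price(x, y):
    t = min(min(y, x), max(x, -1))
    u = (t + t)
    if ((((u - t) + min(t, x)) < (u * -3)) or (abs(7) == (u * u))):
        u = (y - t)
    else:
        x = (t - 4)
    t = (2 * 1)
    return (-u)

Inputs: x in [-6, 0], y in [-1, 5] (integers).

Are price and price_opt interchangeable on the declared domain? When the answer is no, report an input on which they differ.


Run the pair on x=-6, y=-1.
price: t becomes -6; next u becomes -12; next ((((u - t) + min(t, x)) < (u * -3)) or (abs(7) == (u * u))) evaluates to true; next u becomes 5; next t becomes 2; next final value -5
price_opt: t becomes -1; next u becomes -2; next ((((u - t) + min(t, x)) < (u * -3)) or (abs(7) == (u * u))) evaluates to true; next u becomes 0; next t becomes 2; next final value 0
-5 and 0 differ, so these are not the same function on this domain.
verdict: not equivalent; witness: x=-6, y=-1


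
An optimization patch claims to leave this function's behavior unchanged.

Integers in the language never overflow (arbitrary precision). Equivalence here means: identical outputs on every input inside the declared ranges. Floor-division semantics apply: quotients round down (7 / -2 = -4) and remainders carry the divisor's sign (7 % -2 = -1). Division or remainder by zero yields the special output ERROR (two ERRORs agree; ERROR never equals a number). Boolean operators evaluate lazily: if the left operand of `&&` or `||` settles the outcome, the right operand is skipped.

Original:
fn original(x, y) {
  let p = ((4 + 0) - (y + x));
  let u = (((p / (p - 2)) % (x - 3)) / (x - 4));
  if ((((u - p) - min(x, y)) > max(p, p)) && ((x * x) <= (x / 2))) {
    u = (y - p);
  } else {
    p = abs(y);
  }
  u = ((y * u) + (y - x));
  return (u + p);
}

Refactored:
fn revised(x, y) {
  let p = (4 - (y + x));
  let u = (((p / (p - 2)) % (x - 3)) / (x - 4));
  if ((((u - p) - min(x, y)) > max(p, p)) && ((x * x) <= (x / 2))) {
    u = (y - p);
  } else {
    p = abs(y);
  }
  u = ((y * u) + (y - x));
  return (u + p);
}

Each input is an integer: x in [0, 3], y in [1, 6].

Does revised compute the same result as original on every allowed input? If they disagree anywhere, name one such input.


The two versions differ — the changes include arithmetic usage differs, plus constant usage differs.
One worked example (x=0, y=3) — original: p becomes 1; next u becomes 0; next ((((u - p) - min(x, y)) > max(p, p)) && ((x * x) <= (x / 2))) evaluates to false; next p becomes 3; next u becomes 3; next final value 6; revised: p becomes 1; next u becomes 0; next ((((u - p) - min(x, y)) > max(p, p)) && ((x * x) <= (x / 2))) evaluates to false; next p becomes 3; next u becomes 3; next final value 6; agreement on 6.
Checked all 24 inputs in the declared domain: the outputs agree on every one.
verdict: equivalent


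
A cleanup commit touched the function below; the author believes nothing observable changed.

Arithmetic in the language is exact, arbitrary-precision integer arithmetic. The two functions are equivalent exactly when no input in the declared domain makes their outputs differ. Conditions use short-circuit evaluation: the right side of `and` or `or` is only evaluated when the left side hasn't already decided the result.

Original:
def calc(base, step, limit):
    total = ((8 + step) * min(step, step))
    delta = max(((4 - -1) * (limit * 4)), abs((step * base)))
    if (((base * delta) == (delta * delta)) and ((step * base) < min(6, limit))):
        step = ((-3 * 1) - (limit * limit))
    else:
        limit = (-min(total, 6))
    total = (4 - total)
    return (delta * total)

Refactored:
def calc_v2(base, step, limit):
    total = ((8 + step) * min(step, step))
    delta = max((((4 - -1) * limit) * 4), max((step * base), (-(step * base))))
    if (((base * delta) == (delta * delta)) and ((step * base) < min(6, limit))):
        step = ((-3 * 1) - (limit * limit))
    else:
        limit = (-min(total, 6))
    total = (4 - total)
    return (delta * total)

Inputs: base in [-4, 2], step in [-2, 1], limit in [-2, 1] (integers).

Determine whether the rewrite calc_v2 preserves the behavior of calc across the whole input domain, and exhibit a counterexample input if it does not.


Behavior is preserved: although arithmetic usage differs, min/max/abs usage differs, the outputs never diverge.
As a probe, take base=-1, step=0, limit=0: calc runs total := 0 | delta := 0 | (((base * delta) == (delta * delta)) and ((step * base) < min(6, limit))): false | limit := 0 | total := 4 | result 0; calc_v2 runs total := 0 | delta := 0 | (((base * delta) == (delta * delta)) and ((step * base) < min(6, limit))): false | limit := 0 | total := 4 | result 0; both end at 0.
Every one of the 112 inputs gives matching results.
verdict: equivalent


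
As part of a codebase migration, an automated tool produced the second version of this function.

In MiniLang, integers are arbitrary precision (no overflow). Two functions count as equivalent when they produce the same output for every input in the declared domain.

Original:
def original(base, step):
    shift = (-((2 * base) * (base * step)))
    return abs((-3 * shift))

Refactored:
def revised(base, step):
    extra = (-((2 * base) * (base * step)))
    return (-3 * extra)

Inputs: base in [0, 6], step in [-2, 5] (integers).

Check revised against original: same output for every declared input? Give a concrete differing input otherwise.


Try base=1, step=-2.
original: shift=4, then returns 12
revised: extra=4, then returns -12
12 and -12 differ, so these are not the same function on this domain.
verdict: not equivalent; witness: base=1, step=-2


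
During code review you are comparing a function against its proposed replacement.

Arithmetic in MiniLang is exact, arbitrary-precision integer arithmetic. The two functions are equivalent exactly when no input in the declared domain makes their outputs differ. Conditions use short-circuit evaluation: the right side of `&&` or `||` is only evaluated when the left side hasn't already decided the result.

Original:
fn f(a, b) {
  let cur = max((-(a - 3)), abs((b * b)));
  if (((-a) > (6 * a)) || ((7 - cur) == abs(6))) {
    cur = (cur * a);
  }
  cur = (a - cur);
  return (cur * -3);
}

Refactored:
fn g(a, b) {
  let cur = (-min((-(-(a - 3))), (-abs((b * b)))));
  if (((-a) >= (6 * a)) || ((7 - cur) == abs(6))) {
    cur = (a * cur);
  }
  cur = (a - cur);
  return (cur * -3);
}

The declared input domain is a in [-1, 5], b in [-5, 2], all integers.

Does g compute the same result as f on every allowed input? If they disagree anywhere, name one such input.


Consider the input a=0, b=-5.
f: cur becomes 25; next (((-a) > (6 * a)) || ((7 - cur) == abs(6))) evaluates to false; next cur becomes -25; next final value 75
g: cur becomes 25; next (((-a) >= (6 * a)) || ((7 - cur) == abs(6))) evaluates to true; next cur becomes 0; next cur becomes 0; next final value 0
75 != 0, so the rewrite changes behavior.
verdict: not equivalent; witness: a=0, b=-5


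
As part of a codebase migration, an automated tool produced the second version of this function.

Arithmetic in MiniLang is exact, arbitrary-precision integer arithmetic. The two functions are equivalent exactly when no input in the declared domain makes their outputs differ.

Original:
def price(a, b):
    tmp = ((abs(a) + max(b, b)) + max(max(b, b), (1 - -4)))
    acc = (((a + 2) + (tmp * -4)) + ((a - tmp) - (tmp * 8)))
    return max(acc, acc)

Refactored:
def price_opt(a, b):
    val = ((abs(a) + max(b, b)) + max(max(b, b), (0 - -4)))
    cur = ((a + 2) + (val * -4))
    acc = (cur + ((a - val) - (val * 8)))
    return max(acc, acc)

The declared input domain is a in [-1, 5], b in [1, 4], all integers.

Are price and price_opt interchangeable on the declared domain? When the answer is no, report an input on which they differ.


These are not equivalent — on a=-1, b=1 the outputs split (-91 vs -78).
price: tmp := 7 | acc := -91 | result -91
price_opt: val := 6 | cur := -23 | acc := -78 | result -78
verdict: not equivalent; witness: a=-1, b=1


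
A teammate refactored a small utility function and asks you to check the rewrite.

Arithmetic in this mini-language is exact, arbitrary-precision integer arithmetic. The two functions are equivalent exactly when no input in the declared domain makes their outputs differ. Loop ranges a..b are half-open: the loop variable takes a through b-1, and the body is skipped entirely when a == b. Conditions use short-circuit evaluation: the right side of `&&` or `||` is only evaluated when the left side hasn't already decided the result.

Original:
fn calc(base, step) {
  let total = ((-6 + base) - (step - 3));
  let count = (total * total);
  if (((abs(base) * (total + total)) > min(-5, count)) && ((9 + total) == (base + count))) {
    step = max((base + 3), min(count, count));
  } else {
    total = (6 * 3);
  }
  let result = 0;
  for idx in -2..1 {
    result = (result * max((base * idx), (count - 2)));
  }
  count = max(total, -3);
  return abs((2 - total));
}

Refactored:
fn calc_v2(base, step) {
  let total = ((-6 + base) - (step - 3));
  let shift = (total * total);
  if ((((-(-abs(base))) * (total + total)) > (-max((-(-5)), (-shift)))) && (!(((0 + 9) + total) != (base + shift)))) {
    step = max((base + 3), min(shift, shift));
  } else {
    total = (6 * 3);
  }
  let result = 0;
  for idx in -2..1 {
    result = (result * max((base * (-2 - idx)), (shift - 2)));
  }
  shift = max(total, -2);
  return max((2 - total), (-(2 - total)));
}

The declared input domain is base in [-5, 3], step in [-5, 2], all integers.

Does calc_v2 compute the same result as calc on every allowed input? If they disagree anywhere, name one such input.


The one real change (`-3` became `-2`) has no effect anywhere in the declared ranges.
Tracing base=-5, step=-5: calc: total = -3; count = 9; (((abs(base) * (total + total)) > min(-5, count)) && ((9 + total) == (base + count))) -> false; total = 18; result = 0; [idx=-2]; result = 0; [idx=-1]; result = 0; [idx=0]; result = 0; count = 18; return 16 | calc_v2: total = -3; shift = 9; ((((-(-abs(base))) * (total + total)) > (-max((-(-5)), (-shift)))) && (!(((0 + 9) + total) != (base + shift)))) -> false; total = 18; result = 0; [idx=-2]; result = 0; [idx=-1]; result = 0; [idx=0]; result = 0; shift = 18; return 16 — matching result 16.
Across all 72 domain points the two functions coincide.
verdict: equivalent


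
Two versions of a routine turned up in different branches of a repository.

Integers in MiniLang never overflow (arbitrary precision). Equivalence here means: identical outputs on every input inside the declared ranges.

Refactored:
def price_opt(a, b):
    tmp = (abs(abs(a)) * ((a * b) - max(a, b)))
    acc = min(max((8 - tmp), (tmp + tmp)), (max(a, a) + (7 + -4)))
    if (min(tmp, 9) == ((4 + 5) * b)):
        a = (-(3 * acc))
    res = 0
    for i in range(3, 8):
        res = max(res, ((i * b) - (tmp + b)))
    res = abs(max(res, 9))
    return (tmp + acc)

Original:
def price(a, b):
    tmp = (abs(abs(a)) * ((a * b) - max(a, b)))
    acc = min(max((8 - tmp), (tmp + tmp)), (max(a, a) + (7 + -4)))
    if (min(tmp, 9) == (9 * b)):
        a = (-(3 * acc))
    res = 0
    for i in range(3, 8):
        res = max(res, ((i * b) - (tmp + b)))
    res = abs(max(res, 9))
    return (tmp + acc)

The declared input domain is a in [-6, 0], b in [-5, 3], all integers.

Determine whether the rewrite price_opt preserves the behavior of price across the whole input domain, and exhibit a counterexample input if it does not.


Changes here: arithmetic usage differs; constant usage differs; the full 63-point sweep finds no disagreement.
verdict: equivalent


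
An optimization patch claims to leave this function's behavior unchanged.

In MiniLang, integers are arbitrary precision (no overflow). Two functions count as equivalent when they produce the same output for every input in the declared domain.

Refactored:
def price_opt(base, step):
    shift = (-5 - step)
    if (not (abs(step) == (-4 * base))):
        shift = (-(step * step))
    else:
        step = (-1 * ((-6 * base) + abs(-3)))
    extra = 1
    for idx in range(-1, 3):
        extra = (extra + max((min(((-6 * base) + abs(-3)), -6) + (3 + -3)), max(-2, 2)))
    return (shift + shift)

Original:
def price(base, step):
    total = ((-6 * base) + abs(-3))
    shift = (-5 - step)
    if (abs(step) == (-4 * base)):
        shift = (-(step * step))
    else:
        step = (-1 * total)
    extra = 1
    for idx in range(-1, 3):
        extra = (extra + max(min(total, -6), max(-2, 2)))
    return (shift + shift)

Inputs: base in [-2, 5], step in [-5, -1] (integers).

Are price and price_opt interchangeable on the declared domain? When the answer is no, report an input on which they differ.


The rewrite breaks on base=-2, step=-5, where the results are 0 and -50.
price: total := 15 | shift := 0 | (abs(step) == (-4 * base)): false | step := -15 | extra := 1 | iter idx=-1: | extra := 3 | iter idx=0: | extra := 5 | iter idx=1: | extra := 7 | iter idx=2: | extra := 9 | result 0
price_opt: shift := 0 | (not (abs(step) == (-4 * base))): true | shift := -25 | extra := 1 | iter idx=-1: | extra := 3 | iter idx=0: | extra := 5 | iter idx=1: | extra := 7 | iter idx=2: | extra := 9 | result -50
verdict: not equivalent; witness: base=-2, step=-5


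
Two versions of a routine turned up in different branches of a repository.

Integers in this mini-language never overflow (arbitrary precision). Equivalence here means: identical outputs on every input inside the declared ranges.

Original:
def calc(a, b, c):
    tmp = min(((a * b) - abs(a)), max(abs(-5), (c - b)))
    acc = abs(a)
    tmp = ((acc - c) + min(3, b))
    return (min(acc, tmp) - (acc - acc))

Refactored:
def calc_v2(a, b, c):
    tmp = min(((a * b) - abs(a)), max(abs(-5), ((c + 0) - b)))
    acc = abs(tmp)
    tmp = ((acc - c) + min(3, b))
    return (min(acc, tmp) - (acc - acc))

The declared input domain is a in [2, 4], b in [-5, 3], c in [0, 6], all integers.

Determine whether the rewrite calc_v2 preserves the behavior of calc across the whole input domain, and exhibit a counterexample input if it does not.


a=2, b=-5, c=0 yields -3 from calc but 7 from calc_v2.
verdict: not equivalent; witness: a=2, b=-5, c=0
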